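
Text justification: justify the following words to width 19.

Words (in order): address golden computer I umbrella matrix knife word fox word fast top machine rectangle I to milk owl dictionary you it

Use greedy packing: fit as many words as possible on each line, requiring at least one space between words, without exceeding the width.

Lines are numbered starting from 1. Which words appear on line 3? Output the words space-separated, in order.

Line 1: ['address', 'golden'] (min_width=14, slack=5)
Line 2: ['computer', 'I', 'umbrella'] (min_width=19, slack=0)
Line 3: ['matrix', 'knife', 'word'] (min_width=17, slack=2)
Line 4: ['fox', 'word', 'fast', 'top'] (min_width=17, slack=2)
Line 5: ['machine', 'rectangle', 'I'] (min_width=19, slack=0)
Line 6: ['to', 'milk', 'owl'] (min_width=11, slack=8)
Line 7: ['dictionary', 'you', 'it'] (min_width=17, slack=2)

Answer: matrix knife word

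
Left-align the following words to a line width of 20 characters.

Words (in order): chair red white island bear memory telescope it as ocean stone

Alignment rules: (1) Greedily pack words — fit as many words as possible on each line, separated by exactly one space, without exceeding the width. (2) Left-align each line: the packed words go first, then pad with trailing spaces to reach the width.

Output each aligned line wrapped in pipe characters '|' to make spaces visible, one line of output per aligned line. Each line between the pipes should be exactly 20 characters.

Line 1: ['chair', 'red', 'white'] (min_width=15, slack=5)
Line 2: ['island', 'bear', 'memory'] (min_width=18, slack=2)
Line 3: ['telescope', 'it', 'as'] (min_width=15, slack=5)
Line 4: ['ocean', 'stone'] (min_width=11, slack=9)

Answer: |chair red white     |
|island bear memory  |
|telescope it as     |
|ocean stone         |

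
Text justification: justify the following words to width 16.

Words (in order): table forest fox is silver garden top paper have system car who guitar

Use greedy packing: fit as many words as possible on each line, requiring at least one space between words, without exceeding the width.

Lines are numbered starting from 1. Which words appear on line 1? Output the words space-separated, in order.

Line 1: ['table', 'forest', 'fox'] (min_width=16, slack=0)
Line 2: ['is', 'silver', 'garden'] (min_width=16, slack=0)
Line 3: ['top', 'paper', 'have'] (min_width=14, slack=2)
Line 4: ['system', 'car', 'who'] (min_width=14, slack=2)
Line 5: ['guitar'] (min_width=6, slack=10)

Answer: table forest fox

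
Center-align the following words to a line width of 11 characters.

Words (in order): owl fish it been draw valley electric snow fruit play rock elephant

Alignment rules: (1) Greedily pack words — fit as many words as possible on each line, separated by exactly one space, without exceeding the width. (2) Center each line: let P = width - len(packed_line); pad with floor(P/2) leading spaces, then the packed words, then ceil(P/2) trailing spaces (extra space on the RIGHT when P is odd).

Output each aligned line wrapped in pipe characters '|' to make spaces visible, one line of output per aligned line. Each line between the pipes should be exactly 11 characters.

Line 1: ['owl', 'fish', 'it'] (min_width=11, slack=0)
Line 2: ['been', 'draw'] (min_width=9, slack=2)
Line 3: ['valley'] (min_width=6, slack=5)
Line 4: ['electric'] (min_width=8, slack=3)
Line 5: ['snow', 'fruit'] (min_width=10, slack=1)
Line 6: ['play', 'rock'] (min_width=9, slack=2)
Line 7: ['elephant'] (min_width=8, slack=3)

Answer: |owl fish it|
| been draw |
|  valley   |
| electric  |
|snow fruit |
| play rock |
| elephant  |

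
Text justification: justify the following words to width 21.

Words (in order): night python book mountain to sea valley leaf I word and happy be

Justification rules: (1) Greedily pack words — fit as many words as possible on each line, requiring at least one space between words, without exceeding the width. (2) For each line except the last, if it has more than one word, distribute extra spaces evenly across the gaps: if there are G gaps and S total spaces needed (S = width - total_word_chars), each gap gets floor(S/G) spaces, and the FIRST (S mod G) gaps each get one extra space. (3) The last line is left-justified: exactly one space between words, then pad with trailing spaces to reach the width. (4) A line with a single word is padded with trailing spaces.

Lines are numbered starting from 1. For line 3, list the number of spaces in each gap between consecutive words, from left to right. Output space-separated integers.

Line 1: ['night', 'python', 'book'] (min_width=17, slack=4)
Line 2: ['mountain', 'to', 'sea'] (min_width=15, slack=6)
Line 3: ['valley', 'leaf', 'I', 'word'] (min_width=18, slack=3)
Line 4: ['and', 'happy', 'be'] (min_width=12, slack=9)

Answer: 2 2 2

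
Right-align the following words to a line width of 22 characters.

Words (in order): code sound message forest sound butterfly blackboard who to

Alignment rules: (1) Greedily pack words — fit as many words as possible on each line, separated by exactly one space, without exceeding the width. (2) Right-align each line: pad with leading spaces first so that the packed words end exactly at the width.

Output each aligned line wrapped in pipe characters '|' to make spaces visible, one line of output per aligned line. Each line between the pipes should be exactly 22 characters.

Answer: |    code sound message|
|forest sound butterfly|
|     blackboard who to|

Derivation:
Line 1: ['code', 'sound', 'message'] (min_width=18, slack=4)
Line 2: ['forest', 'sound', 'butterfly'] (min_width=22, slack=0)
Line 3: ['blackboard', 'who', 'to'] (min_width=17, slack=5)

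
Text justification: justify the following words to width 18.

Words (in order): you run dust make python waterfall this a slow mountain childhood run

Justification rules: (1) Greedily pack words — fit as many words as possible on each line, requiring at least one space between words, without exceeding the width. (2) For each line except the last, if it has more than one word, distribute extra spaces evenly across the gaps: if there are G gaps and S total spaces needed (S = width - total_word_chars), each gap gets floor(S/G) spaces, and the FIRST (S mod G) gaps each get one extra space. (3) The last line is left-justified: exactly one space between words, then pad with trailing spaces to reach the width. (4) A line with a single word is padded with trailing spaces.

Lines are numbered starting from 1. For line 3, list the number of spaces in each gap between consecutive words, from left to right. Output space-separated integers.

Line 1: ['you', 'run', 'dust', 'make'] (min_width=17, slack=1)
Line 2: ['python', 'waterfall'] (min_width=16, slack=2)
Line 3: ['this', 'a', 'slow'] (min_width=11, slack=7)
Line 4: ['mountain', 'childhood'] (min_width=18, slack=0)
Line 5: ['run'] (min_width=3, slack=15)

Answer: 5 4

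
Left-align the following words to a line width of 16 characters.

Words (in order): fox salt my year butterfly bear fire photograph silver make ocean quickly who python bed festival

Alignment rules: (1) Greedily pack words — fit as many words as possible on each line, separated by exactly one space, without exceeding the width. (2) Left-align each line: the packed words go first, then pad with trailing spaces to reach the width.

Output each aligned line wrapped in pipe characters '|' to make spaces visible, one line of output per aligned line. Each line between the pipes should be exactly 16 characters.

Answer: |fox salt my year|
|butterfly bear  |
|fire photograph |
|silver make     |
|ocean quickly   |
|who python bed  |
|festival        |

Derivation:
Line 1: ['fox', 'salt', 'my', 'year'] (min_width=16, slack=0)
Line 2: ['butterfly', 'bear'] (min_width=14, slack=2)
Line 3: ['fire', 'photograph'] (min_width=15, slack=1)
Line 4: ['silver', 'make'] (min_width=11, slack=5)
Line 5: ['ocean', 'quickly'] (min_width=13, slack=3)
Line 6: ['who', 'python', 'bed'] (min_width=14, slack=2)
Line 7: ['festival'] (min_width=8, slack=8)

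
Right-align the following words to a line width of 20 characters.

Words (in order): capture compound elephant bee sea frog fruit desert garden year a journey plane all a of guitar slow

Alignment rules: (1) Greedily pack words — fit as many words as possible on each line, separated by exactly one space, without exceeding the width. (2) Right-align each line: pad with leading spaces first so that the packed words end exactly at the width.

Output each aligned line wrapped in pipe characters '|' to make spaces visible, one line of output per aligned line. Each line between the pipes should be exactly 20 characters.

Line 1: ['capture', 'compound'] (min_width=16, slack=4)
Line 2: ['elephant', 'bee', 'sea'] (min_width=16, slack=4)
Line 3: ['frog', 'fruit', 'desert'] (min_width=17, slack=3)
Line 4: ['garden', 'year', 'a'] (min_width=13, slack=7)
Line 5: ['journey', 'plane', 'all', 'a'] (min_width=19, slack=1)
Line 6: ['of', 'guitar', 'slow'] (min_width=14, slack=6)

Answer: |    capture compound|
|    elephant bee sea|
|   frog fruit desert|
|       garden year a|
| journey plane all a|
|      of guitar slow|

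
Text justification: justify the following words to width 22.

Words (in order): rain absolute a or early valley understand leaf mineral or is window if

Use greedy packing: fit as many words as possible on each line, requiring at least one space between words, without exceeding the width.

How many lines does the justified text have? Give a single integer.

Line 1: ['rain', 'absolute', 'a', 'or'] (min_width=18, slack=4)
Line 2: ['early', 'valley'] (min_width=12, slack=10)
Line 3: ['understand', 'leaf'] (min_width=15, slack=7)
Line 4: ['mineral', 'or', 'is', 'window'] (min_width=20, slack=2)
Line 5: ['if'] (min_width=2, slack=20)
Total lines: 5

Answer: 5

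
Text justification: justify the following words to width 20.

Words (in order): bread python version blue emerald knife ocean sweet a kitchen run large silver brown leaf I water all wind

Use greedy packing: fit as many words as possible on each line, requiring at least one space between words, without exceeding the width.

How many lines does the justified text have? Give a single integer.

Answer: 6

Derivation:
Line 1: ['bread', 'python', 'version'] (min_width=20, slack=0)
Line 2: ['blue', 'emerald', 'knife'] (min_width=18, slack=2)
Line 3: ['ocean', 'sweet', 'a'] (min_width=13, slack=7)
Line 4: ['kitchen', 'run', 'large'] (min_width=17, slack=3)
Line 5: ['silver', 'brown', 'leaf', 'I'] (min_width=19, slack=1)
Line 6: ['water', 'all', 'wind'] (min_width=14, slack=6)
Total lines: 6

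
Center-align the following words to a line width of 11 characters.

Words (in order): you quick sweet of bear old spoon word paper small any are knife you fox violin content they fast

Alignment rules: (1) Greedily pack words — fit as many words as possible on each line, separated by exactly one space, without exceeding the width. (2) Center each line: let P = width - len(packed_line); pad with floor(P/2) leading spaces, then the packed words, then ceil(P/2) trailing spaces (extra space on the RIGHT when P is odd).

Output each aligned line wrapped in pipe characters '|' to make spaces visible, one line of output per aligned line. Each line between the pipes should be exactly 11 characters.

Line 1: ['you', 'quick'] (min_width=9, slack=2)
Line 2: ['sweet', 'of'] (min_width=8, slack=3)
Line 3: ['bear', 'old'] (min_width=8, slack=3)
Line 4: ['spoon', 'word'] (min_width=10, slack=1)
Line 5: ['paper', 'small'] (min_width=11, slack=0)
Line 6: ['any', 'are'] (min_width=7, slack=4)
Line 7: ['knife', 'you'] (min_width=9, slack=2)
Line 8: ['fox', 'violin'] (min_width=10, slack=1)
Line 9: ['content'] (min_width=7, slack=4)
Line 10: ['they', 'fast'] (min_width=9, slack=2)

Answer: | you quick |
| sweet of  |
| bear old  |
|spoon word |
|paper small|
|  any are  |
| knife you |
|fox violin |
|  content  |
| they fast |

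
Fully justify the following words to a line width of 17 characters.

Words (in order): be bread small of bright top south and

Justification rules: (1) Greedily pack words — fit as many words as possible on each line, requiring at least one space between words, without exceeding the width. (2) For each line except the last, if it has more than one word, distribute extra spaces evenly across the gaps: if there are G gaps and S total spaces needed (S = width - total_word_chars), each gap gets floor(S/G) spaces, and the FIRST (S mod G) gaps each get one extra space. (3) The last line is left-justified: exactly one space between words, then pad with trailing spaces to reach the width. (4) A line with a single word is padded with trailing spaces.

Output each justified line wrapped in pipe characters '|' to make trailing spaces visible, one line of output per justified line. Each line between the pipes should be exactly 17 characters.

Line 1: ['be', 'bread', 'small', 'of'] (min_width=17, slack=0)
Line 2: ['bright', 'top', 'south'] (min_width=16, slack=1)
Line 3: ['and'] (min_width=3, slack=14)

Answer: |be bread small of|
|bright  top south|
|and              |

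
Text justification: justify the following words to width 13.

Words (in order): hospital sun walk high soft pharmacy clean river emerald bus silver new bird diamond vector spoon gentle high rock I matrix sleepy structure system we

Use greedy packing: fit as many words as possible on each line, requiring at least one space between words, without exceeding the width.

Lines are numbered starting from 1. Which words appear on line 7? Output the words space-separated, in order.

Line 1: ['hospital', 'sun'] (min_width=12, slack=1)
Line 2: ['walk', 'high'] (min_width=9, slack=4)
Line 3: ['soft', 'pharmacy'] (min_width=13, slack=0)
Line 4: ['clean', 'river'] (min_width=11, slack=2)
Line 5: ['emerald', 'bus'] (min_width=11, slack=2)
Line 6: ['silver', 'new'] (min_width=10, slack=3)
Line 7: ['bird', 'diamond'] (min_width=12, slack=1)
Line 8: ['vector', 'spoon'] (min_width=12, slack=1)
Line 9: ['gentle', 'high'] (min_width=11, slack=2)
Line 10: ['rock', 'I', 'matrix'] (min_width=13, slack=0)
Line 11: ['sleepy'] (min_width=6, slack=7)
Line 12: ['structure'] (min_width=9, slack=4)
Line 13: ['system', 'we'] (min_width=9, slack=4)

Answer: bird diamond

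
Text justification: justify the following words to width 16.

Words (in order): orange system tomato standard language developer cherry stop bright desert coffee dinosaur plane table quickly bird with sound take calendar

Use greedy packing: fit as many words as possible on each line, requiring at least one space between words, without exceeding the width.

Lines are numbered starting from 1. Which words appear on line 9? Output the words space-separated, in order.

Line 1: ['orange', 'system'] (min_width=13, slack=3)
Line 2: ['tomato', 'standard'] (min_width=15, slack=1)
Line 3: ['language'] (min_width=8, slack=8)
Line 4: ['developer', 'cherry'] (min_width=16, slack=0)
Line 5: ['stop', 'bright'] (min_width=11, slack=5)
Line 6: ['desert', 'coffee'] (min_width=13, slack=3)
Line 7: ['dinosaur', 'plane'] (min_width=14, slack=2)
Line 8: ['table', 'quickly'] (min_width=13, slack=3)
Line 9: ['bird', 'with', 'sound'] (min_width=15, slack=1)
Line 10: ['take', 'calendar'] (min_width=13, slack=3)

Answer: bird with sound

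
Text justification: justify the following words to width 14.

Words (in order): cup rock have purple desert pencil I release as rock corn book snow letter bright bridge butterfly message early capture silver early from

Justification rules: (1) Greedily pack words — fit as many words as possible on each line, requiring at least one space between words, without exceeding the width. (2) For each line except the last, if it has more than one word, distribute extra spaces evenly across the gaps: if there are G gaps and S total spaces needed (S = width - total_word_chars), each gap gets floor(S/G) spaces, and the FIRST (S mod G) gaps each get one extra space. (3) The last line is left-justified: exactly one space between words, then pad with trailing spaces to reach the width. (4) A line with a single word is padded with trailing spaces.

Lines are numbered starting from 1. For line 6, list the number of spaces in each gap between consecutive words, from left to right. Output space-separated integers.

Line 1: ['cup', 'rock', 'have'] (min_width=13, slack=1)
Line 2: ['purple', 'desert'] (min_width=13, slack=1)
Line 3: ['pencil', 'I'] (min_width=8, slack=6)
Line 4: ['release', 'as'] (min_width=10, slack=4)
Line 5: ['rock', 'corn', 'book'] (min_width=14, slack=0)
Line 6: ['snow', 'letter'] (min_width=11, slack=3)
Line 7: ['bright', 'bridge'] (min_width=13, slack=1)
Line 8: ['butterfly'] (min_width=9, slack=5)
Line 9: ['message', 'early'] (min_width=13, slack=1)
Line 10: ['capture', 'silver'] (min_width=14, slack=0)
Line 11: ['early', 'from'] (min_width=10, slack=4)

Answer: 4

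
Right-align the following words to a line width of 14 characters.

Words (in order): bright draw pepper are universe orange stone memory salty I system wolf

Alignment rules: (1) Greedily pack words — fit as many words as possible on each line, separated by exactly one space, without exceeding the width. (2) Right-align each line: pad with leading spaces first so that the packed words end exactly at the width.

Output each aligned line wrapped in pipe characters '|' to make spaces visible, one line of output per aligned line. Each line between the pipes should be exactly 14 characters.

Line 1: ['bright', 'draw'] (min_width=11, slack=3)
Line 2: ['pepper', 'are'] (min_width=10, slack=4)
Line 3: ['universe'] (min_width=8, slack=6)
Line 4: ['orange', 'stone'] (min_width=12, slack=2)
Line 5: ['memory', 'salty', 'I'] (min_width=14, slack=0)
Line 6: ['system', 'wolf'] (min_width=11, slack=3)

Answer: |   bright draw|
|    pepper are|
|      universe|
|  orange stone|
|memory salty I|
|   system wolf|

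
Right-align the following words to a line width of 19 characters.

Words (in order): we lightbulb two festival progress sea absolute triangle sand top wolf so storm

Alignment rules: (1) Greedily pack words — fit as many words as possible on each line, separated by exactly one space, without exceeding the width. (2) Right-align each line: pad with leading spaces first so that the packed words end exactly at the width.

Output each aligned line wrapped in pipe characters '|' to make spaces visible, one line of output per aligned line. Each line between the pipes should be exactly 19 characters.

Answer: |   we lightbulb two|
|  festival progress|
|       sea absolute|
|  triangle sand top|
|      wolf so storm|

Derivation:
Line 1: ['we', 'lightbulb', 'two'] (min_width=16, slack=3)
Line 2: ['festival', 'progress'] (min_width=17, slack=2)
Line 3: ['sea', 'absolute'] (min_width=12, slack=7)
Line 4: ['triangle', 'sand', 'top'] (min_width=17, slack=2)
Line 5: ['wolf', 'so', 'storm'] (min_width=13, slack=6)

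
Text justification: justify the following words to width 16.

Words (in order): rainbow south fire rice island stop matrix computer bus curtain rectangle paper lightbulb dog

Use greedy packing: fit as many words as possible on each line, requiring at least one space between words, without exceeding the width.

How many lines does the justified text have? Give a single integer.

Line 1: ['rainbow', 'south'] (min_width=13, slack=3)
Line 2: ['fire', 'rice', 'island'] (min_width=16, slack=0)
Line 3: ['stop', 'matrix'] (min_width=11, slack=5)
Line 4: ['computer', 'bus'] (min_width=12, slack=4)
Line 5: ['curtain'] (min_width=7, slack=9)
Line 6: ['rectangle', 'paper'] (min_width=15, slack=1)
Line 7: ['lightbulb', 'dog'] (min_width=13, slack=3)
Total lines: 7

Answer: 7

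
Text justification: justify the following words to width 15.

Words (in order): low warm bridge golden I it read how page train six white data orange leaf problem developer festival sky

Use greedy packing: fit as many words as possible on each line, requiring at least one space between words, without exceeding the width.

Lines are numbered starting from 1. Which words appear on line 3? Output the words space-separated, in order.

Line 1: ['low', 'warm', 'bridge'] (min_width=15, slack=0)
Line 2: ['golden', 'I', 'it'] (min_width=11, slack=4)
Line 3: ['read', 'how', 'page'] (min_width=13, slack=2)
Line 4: ['train', 'six', 'white'] (min_width=15, slack=0)
Line 5: ['data', 'orange'] (min_width=11, slack=4)
Line 6: ['leaf', 'problem'] (min_width=12, slack=3)
Line 7: ['developer'] (min_width=9, slack=6)
Line 8: ['festival', 'sky'] (min_width=12, slack=3)

Answer: read how page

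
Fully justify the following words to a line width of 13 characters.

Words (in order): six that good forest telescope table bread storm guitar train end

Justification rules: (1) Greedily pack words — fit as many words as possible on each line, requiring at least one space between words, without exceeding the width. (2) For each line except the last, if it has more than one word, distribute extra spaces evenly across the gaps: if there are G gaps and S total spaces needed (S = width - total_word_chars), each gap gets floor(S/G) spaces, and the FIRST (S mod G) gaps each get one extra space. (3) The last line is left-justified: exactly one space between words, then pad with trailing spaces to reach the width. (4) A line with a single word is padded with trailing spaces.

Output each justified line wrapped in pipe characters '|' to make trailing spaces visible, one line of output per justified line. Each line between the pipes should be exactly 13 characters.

Line 1: ['six', 'that', 'good'] (min_width=13, slack=0)
Line 2: ['forest'] (min_width=6, slack=7)
Line 3: ['telescope'] (min_width=9, slack=4)
Line 4: ['table', 'bread'] (min_width=11, slack=2)
Line 5: ['storm', 'guitar'] (min_width=12, slack=1)
Line 6: ['train', 'end'] (min_width=9, slack=4)

Answer: |six that good|
|forest       |
|telescope    |
|table   bread|
|storm  guitar|
|train end    |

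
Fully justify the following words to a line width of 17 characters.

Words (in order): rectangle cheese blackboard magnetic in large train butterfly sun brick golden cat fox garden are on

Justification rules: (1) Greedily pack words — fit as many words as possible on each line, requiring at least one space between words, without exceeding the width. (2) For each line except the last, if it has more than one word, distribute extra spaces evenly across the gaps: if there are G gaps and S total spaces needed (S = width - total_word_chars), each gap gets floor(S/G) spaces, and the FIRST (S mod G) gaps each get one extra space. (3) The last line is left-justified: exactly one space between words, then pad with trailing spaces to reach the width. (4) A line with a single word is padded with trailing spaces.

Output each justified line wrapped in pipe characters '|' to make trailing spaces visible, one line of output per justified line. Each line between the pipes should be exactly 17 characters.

Answer: |rectangle  cheese|
|blackboard       |
|magnetic in large|
|train   butterfly|
|sun  brick golden|
|cat   fox  garden|
|are on           |

Derivation:
Line 1: ['rectangle', 'cheese'] (min_width=16, slack=1)
Line 2: ['blackboard'] (min_width=10, slack=7)
Line 3: ['magnetic', 'in', 'large'] (min_width=17, slack=0)
Line 4: ['train', 'butterfly'] (min_width=15, slack=2)
Line 5: ['sun', 'brick', 'golden'] (min_width=16, slack=1)
Line 6: ['cat', 'fox', 'garden'] (min_width=14, slack=3)
Line 7: ['are', 'on'] (min_width=6, slack=11)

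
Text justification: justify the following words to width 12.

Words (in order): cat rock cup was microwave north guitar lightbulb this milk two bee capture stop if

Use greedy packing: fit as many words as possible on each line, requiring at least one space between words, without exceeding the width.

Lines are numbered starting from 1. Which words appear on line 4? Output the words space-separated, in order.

Answer: north guitar

Derivation:
Line 1: ['cat', 'rock', 'cup'] (min_width=12, slack=0)
Line 2: ['was'] (min_width=3, slack=9)
Line 3: ['microwave'] (min_width=9, slack=3)
Line 4: ['north', 'guitar'] (min_width=12, slack=0)
Line 5: ['lightbulb'] (min_width=9, slack=3)
Line 6: ['this', 'milk'] (min_width=9, slack=3)
Line 7: ['two', 'bee'] (min_width=7, slack=5)
Line 8: ['capture', 'stop'] (min_width=12, slack=0)
Line 9: ['if'] (min_width=2, slack=10)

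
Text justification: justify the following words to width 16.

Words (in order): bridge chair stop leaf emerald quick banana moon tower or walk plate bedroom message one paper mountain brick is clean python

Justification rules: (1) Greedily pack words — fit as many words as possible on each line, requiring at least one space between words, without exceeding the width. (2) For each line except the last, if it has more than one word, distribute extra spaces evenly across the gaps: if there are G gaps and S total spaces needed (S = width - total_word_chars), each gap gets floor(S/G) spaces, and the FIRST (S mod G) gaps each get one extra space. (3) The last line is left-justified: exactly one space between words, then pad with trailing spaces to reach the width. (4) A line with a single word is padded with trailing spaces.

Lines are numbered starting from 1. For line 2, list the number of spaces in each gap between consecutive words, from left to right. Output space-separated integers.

Answer: 8

Derivation:
Line 1: ['bridge', 'chair'] (min_width=12, slack=4)
Line 2: ['stop', 'leaf'] (min_width=9, slack=7)
Line 3: ['emerald', 'quick'] (min_width=13, slack=3)
Line 4: ['banana', 'moon'] (min_width=11, slack=5)
Line 5: ['tower', 'or', 'walk'] (min_width=13, slack=3)
Line 6: ['plate', 'bedroom'] (min_width=13, slack=3)
Line 7: ['message', 'one'] (min_width=11, slack=5)
Line 8: ['paper', 'mountain'] (min_width=14, slack=2)
Line 9: ['brick', 'is', 'clean'] (min_width=14, slack=2)
Line 10: ['python'] (min_width=6, slack=10)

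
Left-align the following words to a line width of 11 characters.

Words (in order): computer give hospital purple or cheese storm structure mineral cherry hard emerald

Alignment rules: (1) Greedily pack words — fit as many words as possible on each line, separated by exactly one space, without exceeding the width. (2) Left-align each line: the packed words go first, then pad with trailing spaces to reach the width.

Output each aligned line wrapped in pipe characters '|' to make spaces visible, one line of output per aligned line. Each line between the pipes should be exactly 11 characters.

Line 1: ['computer'] (min_width=8, slack=3)
Line 2: ['give'] (min_width=4, slack=7)
Line 3: ['hospital'] (min_width=8, slack=3)
Line 4: ['purple', 'or'] (min_width=9, slack=2)
Line 5: ['cheese'] (min_width=6, slack=5)
Line 6: ['storm'] (min_width=5, slack=6)
Line 7: ['structure'] (min_width=9, slack=2)
Line 8: ['mineral'] (min_width=7, slack=4)
Line 9: ['cherry', 'hard'] (min_width=11, slack=0)
Line 10: ['emerald'] (min_width=7, slack=4)

Answer: |computer   |
|give       |
|hospital   |
|purple or  |
|cheese     |
|storm      |
|structure  |
|mineral    |
|cherry hard|
|emerald    |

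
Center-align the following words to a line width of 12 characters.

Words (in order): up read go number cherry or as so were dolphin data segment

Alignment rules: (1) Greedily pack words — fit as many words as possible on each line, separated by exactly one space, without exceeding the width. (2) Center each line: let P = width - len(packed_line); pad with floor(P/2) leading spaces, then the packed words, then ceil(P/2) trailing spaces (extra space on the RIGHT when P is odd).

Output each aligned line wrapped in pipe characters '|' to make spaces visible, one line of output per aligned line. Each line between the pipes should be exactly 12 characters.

Line 1: ['up', 'read', 'go'] (min_width=10, slack=2)
Line 2: ['number'] (min_width=6, slack=6)
Line 3: ['cherry', 'or', 'as'] (min_width=12, slack=0)
Line 4: ['so', 'were'] (min_width=7, slack=5)
Line 5: ['dolphin', 'data'] (min_width=12, slack=0)
Line 6: ['segment'] (min_width=7, slack=5)

Answer: | up read go |
|   number   |
|cherry or as|
|  so were   |
|dolphin data|
|  segment   |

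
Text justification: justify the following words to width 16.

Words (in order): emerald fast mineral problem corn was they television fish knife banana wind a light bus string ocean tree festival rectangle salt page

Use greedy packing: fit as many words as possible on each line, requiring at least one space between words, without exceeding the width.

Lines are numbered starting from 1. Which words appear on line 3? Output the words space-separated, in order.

Line 1: ['emerald', 'fast'] (min_width=12, slack=4)
Line 2: ['mineral', 'problem'] (min_width=15, slack=1)
Line 3: ['corn', 'was', 'they'] (min_width=13, slack=3)
Line 4: ['television', 'fish'] (min_width=15, slack=1)
Line 5: ['knife', 'banana'] (min_width=12, slack=4)
Line 6: ['wind', 'a', 'light', 'bus'] (min_width=16, slack=0)
Line 7: ['string', 'ocean'] (min_width=12, slack=4)
Line 8: ['tree', 'festival'] (min_width=13, slack=3)
Line 9: ['rectangle', 'salt'] (min_width=14, slack=2)
Line 10: ['page'] (min_width=4, slack=12)

Answer: corn was they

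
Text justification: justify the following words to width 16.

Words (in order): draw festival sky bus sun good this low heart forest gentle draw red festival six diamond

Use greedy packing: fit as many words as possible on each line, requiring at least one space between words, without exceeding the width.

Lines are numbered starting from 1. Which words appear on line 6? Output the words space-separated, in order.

Answer: festival six

Derivation:
Line 1: ['draw', 'festival'] (min_width=13, slack=3)
Line 2: ['sky', 'bus', 'sun', 'good'] (min_width=16, slack=0)
Line 3: ['this', 'low', 'heart'] (min_width=14, slack=2)
Line 4: ['forest', 'gentle'] (min_width=13, slack=3)
Line 5: ['draw', 'red'] (min_width=8, slack=8)
Line 6: ['festival', 'six'] (min_width=12, slack=4)
Line 7: ['diamond'] (min_width=7, slack=9)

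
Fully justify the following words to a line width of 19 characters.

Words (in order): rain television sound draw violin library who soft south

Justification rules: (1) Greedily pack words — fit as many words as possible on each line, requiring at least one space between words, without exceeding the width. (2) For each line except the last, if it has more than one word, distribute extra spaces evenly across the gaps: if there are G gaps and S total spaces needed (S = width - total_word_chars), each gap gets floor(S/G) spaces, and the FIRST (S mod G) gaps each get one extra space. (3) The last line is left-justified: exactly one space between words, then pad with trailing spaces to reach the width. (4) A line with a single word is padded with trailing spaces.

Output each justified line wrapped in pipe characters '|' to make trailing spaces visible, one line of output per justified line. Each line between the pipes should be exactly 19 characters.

Line 1: ['rain', 'television'] (min_width=15, slack=4)
Line 2: ['sound', 'draw', 'violin'] (min_width=17, slack=2)
Line 3: ['library', 'who', 'soft'] (min_width=16, slack=3)
Line 4: ['south'] (min_width=5, slack=14)

Answer: |rain     television|
|sound  draw  violin|
|library   who  soft|
|south              |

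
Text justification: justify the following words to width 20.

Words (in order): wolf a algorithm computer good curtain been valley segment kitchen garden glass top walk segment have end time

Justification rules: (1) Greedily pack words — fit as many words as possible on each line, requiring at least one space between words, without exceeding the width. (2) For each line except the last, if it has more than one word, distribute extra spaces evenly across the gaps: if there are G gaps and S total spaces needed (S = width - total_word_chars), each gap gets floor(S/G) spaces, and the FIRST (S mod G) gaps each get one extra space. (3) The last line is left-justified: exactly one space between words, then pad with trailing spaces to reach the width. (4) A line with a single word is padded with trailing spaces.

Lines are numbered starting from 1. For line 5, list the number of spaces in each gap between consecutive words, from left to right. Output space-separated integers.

Answer: 3 3

Derivation:
Line 1: ['wolf', 'a', 'algorithm'] (min_width=16, slack=4)
Line 2: ['computer', 'good'] (min_width=13, slack=7)
Line 3: ['curtain', 'been', 'valley'] (min_width=19, slack=1)
Line 4: ['segment', 'kitchen'] (min_width=15, slack=5)
Line 5: ['garden', 'glass', 'top'] (min_width=16, slack=4)
Line 6: ['walk', 'segment', 'have'] (min_width=17, slack=3)
Line 7: ['end', 'time'] (min_width=8, slack=12)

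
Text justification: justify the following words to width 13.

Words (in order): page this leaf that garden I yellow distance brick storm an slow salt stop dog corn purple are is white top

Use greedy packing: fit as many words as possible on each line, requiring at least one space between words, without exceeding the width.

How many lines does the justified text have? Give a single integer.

Line 1: ['page', 'this'] (min_width=9, slack=4)
Line 2: ['leaf', 'that'] (min_width=9, slack=4)
Line 3: ['garden', 'I'] (min_width=8, slack=5)
Line 4: ['yellow'] (min_width=6, slack=7)
Line 5: ['distance'] (min_width=8, slack=5)
Line 6: ['brick', 'storm'] (min_width=11, slack=2)
Line 7: ['an', 'slow', 'salt'] (min_width=12, slack=1)
Line 8: ['stop', 'dog', 'corn'] (min_width=13, slack=0)
Line 9: ['purple', 'are', 'is'] (min_width=13, slack=0)
Line 10: ['white', 'top'] (min_width=9, slack=4)
Total lines: 10

Answer: 10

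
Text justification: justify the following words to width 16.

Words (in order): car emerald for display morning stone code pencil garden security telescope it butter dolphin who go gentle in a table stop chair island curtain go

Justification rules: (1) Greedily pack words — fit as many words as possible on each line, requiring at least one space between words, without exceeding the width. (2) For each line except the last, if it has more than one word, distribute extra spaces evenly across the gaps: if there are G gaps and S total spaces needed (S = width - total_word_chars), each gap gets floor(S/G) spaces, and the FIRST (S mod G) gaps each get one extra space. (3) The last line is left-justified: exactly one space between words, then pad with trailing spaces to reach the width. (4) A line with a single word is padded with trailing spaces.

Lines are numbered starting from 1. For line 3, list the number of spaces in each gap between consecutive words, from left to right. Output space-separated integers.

Answer: 7

Derivation:
Line 1: ['car', 'emerald', 'for'] (min_width=15, slack=1)
Line 2: ['display', 'morning'] (min_width=15, slack=1)
Line 3: ['stone', 'code'] (min_width=10, slack=6)
Line 4: ['pencil', 'garden'] (min_width=13, slack=3)
Line 5: ['security'] (min_width=8, slack=8)
Line 6: ['telescope', 'it'] (min_width=12, slack=4)
Line 7: ['butter', 'dolphin'] (min_width=14, slack=2)
Line 8: ['who', 'go', 'gentle', 'in'] (min_width=16, slack=0)
Line 9: ['a', 'table', 'stop'] (min_width=12, slack=4)
Line 10: ['chair', 'island'] (min_width=12, slack=4)
Line 11: ['curtain', 'go'] (min_width=10, slack=6)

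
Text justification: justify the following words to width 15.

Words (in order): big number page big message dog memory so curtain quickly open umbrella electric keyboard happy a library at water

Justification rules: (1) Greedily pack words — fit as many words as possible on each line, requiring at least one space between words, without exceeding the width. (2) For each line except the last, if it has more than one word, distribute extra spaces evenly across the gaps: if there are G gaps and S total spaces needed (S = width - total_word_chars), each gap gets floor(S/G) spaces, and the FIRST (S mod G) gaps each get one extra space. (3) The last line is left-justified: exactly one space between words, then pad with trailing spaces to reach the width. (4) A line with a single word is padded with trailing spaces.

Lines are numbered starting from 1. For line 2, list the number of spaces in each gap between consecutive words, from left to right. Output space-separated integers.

Line 1: ['big', 'number', 'page'] (min_width=15, slack=0)
Line 2: ['big', 'message', 'dog'] (min_width=15, slack=0)
Line 3: ['memory', 'so'] (min_width=9, slack=6)
Line 4: ['curtain', 'quickly'] (min_width=15, slack=0)
Line 5: ['open', 'umbrella'] (min_width=13, slack=2)
Line 6: ['electric'] (min_width=8, slack=7)
Line 7: ['keyboard', 'happy'] (min_width=14, slack=1)
Line 8: ['a', 'library', 'at'] (min_width=12, slack=3)
Line 9: ['water'] (min_width=5, slack=10)

Answer: 1 1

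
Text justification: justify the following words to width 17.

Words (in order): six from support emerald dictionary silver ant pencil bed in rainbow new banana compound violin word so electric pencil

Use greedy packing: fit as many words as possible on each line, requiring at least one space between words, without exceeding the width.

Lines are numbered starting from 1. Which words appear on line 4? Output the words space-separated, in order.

Answer: ant pencil bed in

Derivation:
Line 1: ['six', 'from', 'support'] (min_width=16, slack=1)
Line 2: ['emerald'] (min_width=7, slack=10)
Line 3: ['dictionary', 'silver'] (min_width=17, slack=0)
Line 4: ['ant', 'pencil', 'bed', 'in'] (min_width=17, slack=0)
Line 5: ['rainbow', 'new'] (min_width=11, slack=6)
Line 6: ['banana', 'compound'] (min_width=15, slack=2)
Line 7: ['violin', 'word', 'so'] (min_width=14, slack=3)
Line 8: ['electric', 'pencil'] (min_width=15, slack=2)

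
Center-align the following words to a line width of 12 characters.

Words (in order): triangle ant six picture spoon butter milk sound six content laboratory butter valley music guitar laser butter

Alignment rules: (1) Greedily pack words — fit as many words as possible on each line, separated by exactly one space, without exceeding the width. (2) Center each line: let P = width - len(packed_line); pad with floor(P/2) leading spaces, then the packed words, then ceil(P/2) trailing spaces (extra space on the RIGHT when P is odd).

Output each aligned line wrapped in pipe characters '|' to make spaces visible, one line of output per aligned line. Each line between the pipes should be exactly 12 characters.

Line 1: ['triangle', 'ant'] (min_width=12, slack=0)
Line 2: ['six', 'picture'] (min_width=11, slack=1)
Line 3: ['spoon', 'butter'] (min_width=12, slack=0)
Line 4: ['milk', 'sound'] (min_width=10, slack=2)
Line 5: ['six', 'content'] (min_width=11, slack=1)
Line 6: ['laboratory'] (min_width=10, slack=2)
Line 7: ['butter'] (min_width=6, slack=6)
Line 8: ['valley', 'music'] (min_width=12, slack=0)
Line 9: ['guitar', 'laser'] (min_width=12, slack=0)
Line 10: ['butter'] (min_width=6, slack=6)

Answer: |triangle ant|
|six picture |
|spoon butter|
| milk sound |
|six content |
| laboratory |
|   butter   |
|valley music|
|guitar laser|
|   butter   |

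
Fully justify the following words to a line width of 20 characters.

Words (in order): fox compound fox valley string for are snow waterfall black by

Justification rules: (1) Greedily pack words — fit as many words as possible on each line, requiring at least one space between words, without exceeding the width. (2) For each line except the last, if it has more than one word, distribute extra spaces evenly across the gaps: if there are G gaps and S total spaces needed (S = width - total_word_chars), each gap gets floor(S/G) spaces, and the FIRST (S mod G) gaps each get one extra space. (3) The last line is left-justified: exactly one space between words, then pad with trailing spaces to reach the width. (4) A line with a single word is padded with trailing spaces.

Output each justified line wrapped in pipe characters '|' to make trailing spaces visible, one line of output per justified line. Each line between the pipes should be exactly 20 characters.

Line 1: ['fox', 'compound', 'fox'] (min_width=16, slack=4)
Line 2: ['valley', 'string', 'for'] (min_width=17, slack=3)
Line 3: ['are', 'snow', 'waterfall'] (min_width=18, slack=2)
Line 4: ['black', 'by'] (min_width=8, slack=12)

Answer: |fox   compound   fox|
|valley   string  for|
|are  snow  waterfall|
|black by            |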